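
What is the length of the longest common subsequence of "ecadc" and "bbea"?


LCS of "ecadc" and "bbea"
DP table:
           b    b    e    a
      0    0    0    0    0
  e   0    0    0    1    1
  c   0    0    0    1    1
  a   0    0    0    1    2
  d   0    0    0    1    2
  c   0    0    0    1    2
LCS length = dp[5][4] = 2

2


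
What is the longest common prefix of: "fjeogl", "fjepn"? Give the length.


Words: fjeogl, fjepn
  Position 0: all 'f' => match
  Position 1: all 'j' => match
  Position 2: all 'e' => match
  Position 3: ('o', 'p') => mismatch, stop
LCP = "fje" (length 3)

3


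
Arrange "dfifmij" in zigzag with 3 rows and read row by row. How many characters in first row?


Zigzag "dfifmij" into 3 rows:
Placing characters:
  'd' => row 0
  'f' => row 1
  'i' => row 2
  'f' => row 1
  'm' => row 0
  'i' => row 1
  'j' => row 2
Rows:
  Row 0: "dm"
  Row 1: "ffi"
  Row 2: "ij"
First row length: 2

2


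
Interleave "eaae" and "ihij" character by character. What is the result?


Interleaving "eaae" and "ihij":
  Position 0: 'e' from first, 'i' from second => "ei"
  Position 1: 'a' from first, 'h' from second => "ah"
  Position 2: 'a' from first, 'i' from second => "ai"
  Position 3: 'e' from first, 'j' from second => "ej"
Result: eiahaiej

eiahaiej


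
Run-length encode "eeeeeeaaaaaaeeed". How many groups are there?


Input: eeeeeeaaaaaaeeed
Scanning for consecutive runs:
  Group 1: 'e' x 6 (positions 0-5)
  Group 2: 'a' x 6 (positions 6-11)
  Group 3: 'e' x 3 (positions 12-14)
  Group 4: 'd' x 1 (positions 15-15)
Total groups: 4

4


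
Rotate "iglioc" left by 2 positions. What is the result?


Input: "iglioc", rotate left by 2
First 2 characters: "ig"
Remaining characters: "lioc"
Concatenate remaining + first: "lioc" + "ig" = "liocig"

liocig


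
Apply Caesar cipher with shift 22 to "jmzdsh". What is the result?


Caesar cipher: shift "jmzdsh" by 22
  'j' (pos 9) + 22 = pos 5 = 'f'
  'm' (pos 12) + 22 = pos 8 = 'i'
  'z' (pos 25) + 22 = pos 21 = 'v'
  'd' (pos 3) + 22 = pos 25 = 'z'
  's' (pos 18) + 22 = pos 14 = 'o'
  'h' (pos 7) + 22 = pos 3 = 'd'
Result: fivzod

fivzod


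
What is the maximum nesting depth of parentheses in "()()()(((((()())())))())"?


Input: "()()()(((((()())())))())"
Tracking depth:
  Position 0 '(': depth becomes 1
  Position 1 ')': depth becomes 0
  Position 2 '(': depth becomes 1
  Position 3 ')': depth becomes 0
  Position 4 '(': depth becomes 1
  Position 5 ')': depth becomes 0
  Position 6 '(': depth becomes 1
  Position 7 '(': depth becomes 2
  Position 8 '(': depth becomes 3
  Position 9 '(': depth becomes 4
  Position 10 '(': depth becomes 5
  Position 11 '(': depth becomes 6
  Position 12 ')': depth becomes 5
  Position 13 '(': depth becomes 6
  Position 14 ')': depth becomes 5
  Position 15 ')': depth becomes 4
  Position 16 '(': depth becomes 5
  Position 17 ')': depth becomes 4
  Position 18 ')': depth becomes 3
  Position 19 ')': depth becomes 2
  Position 20 ')': depth becomes 1
  Position 21 '(': depth becomes 2
  Position 22 ')': depth becomes 1
  Position 23 ')': depth becomes 0
Maximum depth reached: 6

6


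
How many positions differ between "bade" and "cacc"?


Comparing "bade" and "cacc" position by position:
  Position 0: 'b' vs 'c' => DIFFER
  Position 1: 'a' vs 'a' => same
  Position 2: 'd' vs 'c' => DIFFER
  Position 3: 'e' vs 'c' => DIFFER
Positions that differ: 3

3


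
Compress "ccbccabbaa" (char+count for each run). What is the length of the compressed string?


Input: ccbccabbaa
Runs:
  'c' x 2 => "c2"
  'b' x 1 => "b1"
  'c' x 2 => "c2"
  'a' x 1 => "a1"
  'b' x 2 => "b2"
  'a' x 2 => "a2"
Compressed: "c2b1c2a1b2a2"
Compressed length: 12

12


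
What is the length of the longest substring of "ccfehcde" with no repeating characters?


Input: "ccfehcde"
Sliding window (track last position of each char):
  Position 0 ('c'): window [0,0] length 1 -- new best
  Position 1 ('c'): repeat (last at 0), move window start to 1
  Position 1 ('c'): window [1,1] length 1
  Position 2 ('f'): window [1,2] length 2 -- new best
  Position 3 ('e'): window [1,3] length 3 -- new best
  Position 4 ('h'): window [1,4] length 4 -- new best
  Position 5 ('c'): repeat (last at 1), move window start to 2
  Position 5 ('c'): window [2,5] length 4
  Position 6 ('d'): window [2,6] length 5 -- new best
  Position 7 ('e'): repeat (last at 3), move window start to 4
  Position 7 ('e'): window [4,7] length 4
Longest substring with no repeats: "fehcd" with length 5

5


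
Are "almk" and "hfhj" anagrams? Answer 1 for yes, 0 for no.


Strings: "almk", "hfhj"
Sorted first:  aklm
Sorted second: fhhj
Differ at position 0: 'a' vs 'f' => not anagrams

0


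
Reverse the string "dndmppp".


Input: dndmppp
Reading characters right to left:
  Position 6: 'p'
  Position 5: 'p'
  Position 4: 'p'
  Position 3: 'm'
  Position 2: 'd'
  Position 1: 'n'
  Position 0: 'd'
Reversed: pppmdnd

pppmdnd


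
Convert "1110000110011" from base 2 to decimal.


Input: "1110000110011" in base 2
Positional expansion:
  Digit '1' (value 1) x 2^12 = 4096
  Digit '1' (value 1) x 2^11 = 2048
  Digit '1' (value 1) x 2^10 = 1024
  Digit '0' (value 0) x 2^9 = 0
  Digit '0' (value 0) x 2^8 = 0
  Digit '0' (value 0) x 2^7 = 0
  Digit '0' (value 0) x 2^6 = 0
  Digit '1' (value 1) x 2^5 = 32
  Digit '1' (value 1) x 2^4 = 16
  Digit '0' (value 0) x 2^3 = 0
  Digit '0' (value 0) x 2^2 = 0
  Digit '1' (value 1) x 2^1 = 2
  Digit '1' (value 1) x 2^0 = 1
Sum = 7219

7219


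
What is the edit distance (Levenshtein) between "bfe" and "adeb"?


Computing edit distance: "bfe" -> "adeb"
DP table:
           a    d    e    b
      0    1    2    3    4
  b   1    1    2    3    3
  f   2    2    2    3    4
  e   3    3    3    2    3
Edit distance = dp[3][4] = 3

3


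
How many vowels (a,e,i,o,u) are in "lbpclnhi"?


Input: lbpclnhi
Checking each character:
  'l' at position 0: consonant
  'b' at position 1: consonant
  'p' at position 2: consonant
  'c' at position 3: consonant
  'l' at position 4: consonant
  'n' at position 5: consonant
  'h' at position 6: consonant
  'i' at position 7: vowel (running total: 1)
Total vowels: 1

1


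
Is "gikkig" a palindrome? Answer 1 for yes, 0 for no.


Input: gikkig
Reversed: gikkig
  Compare pos 0 ('g') with pos 5 ('g'): match
  Compare pos 1 ('i') with pos 4 ('i'): match
  Compare pos 2 ('k') with pos 3 ('k'): match
Result: palindrome

1


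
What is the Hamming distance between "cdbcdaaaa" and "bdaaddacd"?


Comparing "cdbcdaaaa" and "bdaaddacd" position by position:
  Position 0: 'c' vs 'b' => differ
  Position 1: 'd' vs 'd' => same
  Position 2: 'b' vs 'a' => differ
  Position 3: 'c' vs 'a' => differ
  Position 4: 'd' vs 'd' => same
  Position 5: 'a' vs 'd' => differ
  Position 6: 'a' vs 'a' => same
  Position 7: 'a' vs 'c' => differ
  Position 8: 'a' vs 'd' => differ
Total differences (Hamming distance): 6

6


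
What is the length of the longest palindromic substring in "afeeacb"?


Input: "afeeacb"
Checking substrings for palindromes:
  [2:4] "ee" (len 2) => palindrome
Longest palindromic substring: "ee" with length 2

2


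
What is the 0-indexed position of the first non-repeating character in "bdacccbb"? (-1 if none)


Input: bdacccbb
Character frequencies:
  'a': 1
  'b': 3
  'c': 3
  'd': 1
Scanning left to right for freq == 1:
  Position 0 ('b'): freq=3, skip
  Position 1 ('d'): unique! => answer = 1

1


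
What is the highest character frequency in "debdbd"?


Input: debdbd
Character counts:
  'b': 2
  'd': 3
  'e': 1
Maximum frequency: 3

3


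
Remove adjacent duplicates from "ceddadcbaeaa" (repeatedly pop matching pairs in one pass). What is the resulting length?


Input: ceddadcbaeaa
Stack-based adjacent duplicate removal:
  Read 'c': push. Stack: c
  Read 'e': push. Stack: ce
  Read 'd': push. Stack: ced
  Read 'd': matches stack top 'd' => pop. Stack: ce
  Read 'a': push. Stack: cea
  Read 'd': push. Stack: cead
  Read 'c': push. Stack: ceadc
  Read 'b': push. Stack: ceadcb
  Read 'a': push. Stack: ceadcba
  Read 'e': push. Stack: ceadcbae
  Read 'a': push. Stack: ceadcbaea
  Read 'a': matches stack top 'a' => pop. Stack: ceadcbae
Final stack: "ceadcbae" (length 8)

8


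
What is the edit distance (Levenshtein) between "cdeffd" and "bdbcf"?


Computing edit distance: "cdeffd" -> "bdbcf"
DP table:
           b    d    b    c    f
      0    1    2    3    4    5
  c   1    1    2    3    3    4
  d   2    2    1    2    3    4
  e   3    3    2    2    3    4
  f   4    4    3    3    3    3
  f   5    5    4    4    4    3
  d   6    6    5    5    5    4
Edit distance = dp[6][5] = 4

4


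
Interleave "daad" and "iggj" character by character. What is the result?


Interleaving "daad" and "iggj":
  Position 0: 'd' from first, 'i' from second => "di"
  Position 1: 'a' from first, 'g' from second => "ag"
  Position 2: 'a' from first, 'g' from second => "ag"
  Position 3: 'd' from first, 'j' from second => "dj"
Result: diagagdj

diagagdj


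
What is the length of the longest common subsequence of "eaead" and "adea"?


LCS of "eaead" and "adea"
DP table:
           a    d    e    a
      0    0    0    0    0
  e   0    0    0    1    1
  a   0    1    1    1    2
  e   0    1    1    2    2
  a   0    1    1    2    3
  d   0    1    2    2    3
LCS length = dp[5][4] = 3

3


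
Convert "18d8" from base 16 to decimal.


Input: "18d8" in base 16
Positional expansion:
  Digit '1' (value 1) x 16^3 = 4096
  Digit '8' (value 8) x 16^2 = 2048
  Digit 'd' (value 13) x 16^1 = 208
  Digit '8' (value 8) x 16^0 = 8
Sum = 6360

6360


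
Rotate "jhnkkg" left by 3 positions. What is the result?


Input: "jhnkkg", rotate left by 3
First 3 characters: "jhn"
Remaining characters: "kkg"
Concatenate remaining + first: "kkg" + "jhn" = "kkgjhn"

kkgjhn


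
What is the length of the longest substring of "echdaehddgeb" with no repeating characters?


Input: "echdaehddgeb"
Sliding window (track last position of each char):
  Position 0 ('e'): window [0,0] length 1 -- new best
  Position 1 ('c'): window [0,1] length 2 -- new best
  Position 2 ('h'): window [0,2] length 3 -- new best
  Position 3 ('d'): window [0,3] length 4 -- new best
  Position 4 ('a'): window [0,4] length 5 -- new best
  Position 5 ('e'): repeat (last at 0), move window start to 1
  Position 5 ('e'): window [1,5] length 5
  Position 6 ('h'): repeat (last at 2), move window start to 3
  Position 6 ('h'): window [3,6] length 4
  Position 7 ('d'): repeat (last at 3), move window start to 4
  Position 7 ('d'): window [4,7] length 4
  Position 8 ('d'): repeat (last at 7), move window start to 8
  Position 8 ('d'): window [8,8] length 1
  Position 9 ('g'): window [8,9] length 2
  Position 10 ('e'): window [8,10] length 3
  Position 11 ('b'): window [8,11] length 4
Longest substring with no repeats: "echda" with length 5

5


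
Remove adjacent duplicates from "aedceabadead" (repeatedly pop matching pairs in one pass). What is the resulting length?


Input: aedceabadead
Stack-based adjacent duplicate removal:
  Read 'a': push. Stack: a
  Read 'e': push. Stack: ae
  Read 'd': push. Stack: aed
  Read 'c': push. Stack: aedc
  Read 'e': push. Stack: aedce
  Read 'a': push. Stack: aedcea
  Read 'b': push. Stack: aedceab
  Read 'a': push. Stack: aedceaba
  Read 'd': push. Stack: aedceabad
  Read 'e': push. Stack: aedceabade
  Read 'a': push. Stack: aedceabadea
  Read 'd': push. Stack: aedceabadead
Final stack: "aedceabadead" (length 12)

12


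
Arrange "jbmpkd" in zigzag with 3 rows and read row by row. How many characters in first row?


Zigzag "jbmpkd" into 3 rows:
Placing characters:
  'j' => row 0
  'b' => row 1
  'm' => row 2
  'p' => row 1
  'k' => row 0
  'd' => row 1
Rows:
  Row 0: "jk"
  Row 1: "bpd"
  Row 2: "m"
First row length: 2

2


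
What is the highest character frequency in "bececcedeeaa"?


Input: bececcedeeaa
Character counts:
  'a': 2
  'b': 1
  'c': 3
  'd': 1
  'e': 5
Maximum frequency: 5

5


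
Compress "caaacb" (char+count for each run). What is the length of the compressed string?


Input: caaacb
Runs:
  'c' x 1 => "c1"
  'a' x 3 => "a3"
  'c' x 1 => "c1"
  'b' x 1 => "b1"
Compressed: "c1a3c1b1"
Compressed length: 8

8


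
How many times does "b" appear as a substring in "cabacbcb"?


Searching for "b" in "cabacbcb"
Scanning each position:
  Position 0: "c" => no
  Position 1: "a" => no
  Position 2: "b" => MATCH
  Position 3: "a" => no
  Position 4: "c" => no
  Position 5: "b" => MATCH
  Position 6: "c" => no
  Position 7: "b" => MATCH
Total occurrences: 3

3


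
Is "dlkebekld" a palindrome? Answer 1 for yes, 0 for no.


Input: dlkebekld
Reversed: dlkebekld
  Compare pos 0 ('d') with pos 8 ('d'): match
  Compare pos 1 ('l') with pos 7 ('l'): match
  Compare pos 2 ('k') with pos 6 ('k'): match
  Compare pos 3 ('e') with pos 5 ('e'): match
Result: palindrome

1


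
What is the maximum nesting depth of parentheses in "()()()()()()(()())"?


Input: "()()()()()()(()())"
Tracking depth:
  Position 0 '(': depth becomes 1
  Position 1 ')': depth becomes 0
  Position 2 '(': depth becomes 1
  Position 3 ')': depth becomes 0
  Position 4 '(': depth becomes 1
  Position 5 ')': depth becomes 0
  Position 6 '(': depth becomes 1
  Position 7 ')': depth becomes 0
  Position 8 '(': depth becomes 1
  Position 9 ')': depth becomes 0
  Position 10 '(': depth becomes 1
  Position 11 ')': depth becomes 0
  Position 12 '(': depth becomes 1
  Position 13 '(': depth becomes 2
  Position 14 ')': depth becomes 1
  Position 15 '(': depth becomes 2
  Position 16 ')': depth becomes 1
  Position 17 ')': depth becomes 0
Maximum depth reached: 2

2


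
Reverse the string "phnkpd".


Input: phnkpd
Reading characters right to left:
  Position 5: 'd'
  Position 4: 'p'
  Position 3: 'k'
  Position 2: 'n'
  Position 1: 'h'
  Position 0: 'p'
Reversed: dpknhp

dpknhp


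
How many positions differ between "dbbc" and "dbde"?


Comparing "dbbc" and "dbde" position by position:
  Position 0: 'd' vs 'd' => same
  Position 1: 'b' vs 'b' => same
  Position 2: 'b' vs 'd' => DIFFER
  Position 3: 'c' vs 'e' => DIFFER
Positions that differ: 2

2


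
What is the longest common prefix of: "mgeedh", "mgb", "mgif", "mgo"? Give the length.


Words: mgeedh, mgb, mgif, mgo
  Position 0: all 'm' => match
  Position 1: all 'g' => match
  Position 2: ('e', 'b', 'i', 'o') => mismatch, stop
LCP = "mg" (length 2)

2


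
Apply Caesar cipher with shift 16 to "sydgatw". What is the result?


Caesar cipher: shift "sydgatw" by 16
  's' (pos 18) + 16 = pos 8 = 'i'
  'y' (pos 24) + 16 = pos 14 = 'o'
  'd' (pos 3) + 16 = pos 19 = 't'
  'g' (pos 6) + 16 = pos 22 = 'w'
  'a' (pos 0) + 16 = pos 16 = 'q'
  't' (pos 19) + 16 = pos 9 = 'j'
  'w' (pos 22) + 16 = pos 12 = 'm'
Result: iotwqjm

iotwqjm


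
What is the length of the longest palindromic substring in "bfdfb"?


Input: "bfdfb"
Checking substrings for palindromes:
  [0:5] "bfdfb" (len 5) => palindrome
  [1:4] "fdf" (len 3) => palindrome
Longest palindromic substring: "bfdfb" with length 5

5


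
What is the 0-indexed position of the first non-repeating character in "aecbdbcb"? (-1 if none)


Input: aecbdbcb
Character frequencies:
  'a': 1
  'b': 3
  'c': 2
  'd': 1
  'e': 1
Scanning left to right for freq == 1:
  Position 0 ('a'): unique! => answer = 0

0


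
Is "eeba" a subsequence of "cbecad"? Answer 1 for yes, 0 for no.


Check if "eeba" is a subsequence of "cbecad"
Greedy scan:
  Position 0 ('c'): no match needed
  Position 1 ('b'): no match needed
  Position 2 ('e'): matches sub[0] = 'e'
  Position 3 ('c'): no match needed
  Position 4 ('a'): no match needed
  Position 5 ('d'): no match needed
Only matched 1/4 characters => not a subsequence

0


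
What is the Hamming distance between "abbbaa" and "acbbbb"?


Comparing "abbbaa" and "acbbbb" position by position:
  Position 0: 'a' vs 'a' => same
  Position 1: 'b' vs 'c' => differ
  Position 2: 'b' vs 'b' => same
  Position 3: 'b' vs 'b' => same
  Position 4: 'a' vs 'b' => differ
  Position 5: 'a' vs 'b' => differ
Total differences (Hamming distance): 3

3


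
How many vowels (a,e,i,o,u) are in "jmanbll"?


Input: jmanbll
Checking each character:
  'j' at position 0: consonant
  'm' at position 1: consonant
  'a' at position 2: vowel (running total: 1)
  'n' at position 3: consonant
  'b' at position 4: consonant
  'l' at position 5: consonant
  'l' at position 6: consonant
Total vowels: 1

1


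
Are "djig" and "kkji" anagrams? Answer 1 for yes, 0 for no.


Strings: "djig", "kkji"
Sorted first:  dgij
Sorted second: ijkk
Differ at position 0: 'd' vs 'i' => not anagrams

0


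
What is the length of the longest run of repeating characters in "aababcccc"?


Input: "aababcccc"
Scanning for longest run:
  Position 1 ('a'): continues run of 'a', length=2
  Position 2 ('b'): new char, reset run to 1
  Position 3 ('a'): new char, reset run to 1
  Position 4 ('b'): new char, reset run to 1
  Position 5 ('c'): new char, reset run to 1
  Position 6 ('c'): continues run of 'c', length=2
  Position 7 ('c'): continues run of 'c', length=3
  Position 8 ('c'): continues run of 'c', length=4
Longest run: 'c' with length 4

4


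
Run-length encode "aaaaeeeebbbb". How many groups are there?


Input: aaaaeeeebbbb
Scanning for consecutive runs:
  Group 1: 'a' x 4 (positions 0-3)
  Group 2: 'e' x 4 (positions 4-7)
  Group 3: 'b' x 4 (positions 8-11)
Total groups: 3

3


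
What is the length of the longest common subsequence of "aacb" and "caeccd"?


LCS of "aacb" and "caeccd"
DP table:
           c    a    e    c    c    d
      0    0    0    0    0    0    0
  a   0    0    1    1    1    1    1
  a   0    0    1    1    1    1    1
  c   0    1    1    1    2    2    2
  b   0    1    1    1    2    2    2
LCS length = dp[4][6] = 2

2


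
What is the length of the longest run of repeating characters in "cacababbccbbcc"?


Input: "cacababbccbbcc"
Scanning for longest run:
  Position 1 ('a'): new char, reset run to 1
  Position 2 ('c'): new char, reset run to 1
  Position 3 ('a'): new char, reset run to 1
  Position 4 ('b'): new char, reset run to 1
  Position 5 ('a'): new char, reset run to 1
  Position 6 ('b'): new char, reset run to 1
  Position 7 ('b'): continues run of 'b', length=2
  Position 8 ('c'): new char, reset run to 1
  Position 9 ('c'): continues run of 'c', length=2
  Position 10 ('b'): new char, reset run to 1
  Position 11 ('b'): continues run of 'b', length=2
  Position 12 ('c'): new char, reset run to 1
  Position 13 ('c'): continues run of 'c', length=2
Longest run: 'b' with length 2

2


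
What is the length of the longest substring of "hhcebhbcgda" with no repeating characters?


Input: "hhcebhbcgda"
Sliding window (track last position of each char):
  Position 0 ('h'): window [0,0] length 1 -- new best
  Position 1 ('h'): repeat (last at 0), move window start to 1
  Position 1 ('h'): window [1,1] length 1
  Position 2 ('c'): window [1,2] length 2 -- new best
  Position 3 ('e'): window [1,3] length 3 -- new best
  Position 4 ('b'): window [1,4] length 4 -- new best
  Position 5 ('h'): repeat (last at 1), move window start to 2
  Position 5 ('h'): window [2,5] length 4
  Position 6 ('b'): repeat (last at 4), move window start to 5
  Position 6 ('b'): window [5,6] length 2
  Position 7 ('c'): window [5,7] length 3
  Position 8 ('g'): window [5,8] length 4
  Position 9 ('d'): window [5,9] length 5 -- new best
  Position 10 ('a'): window [5,10] length 6 -- new best
Longest substring with no repeats: "hbcgda" with length 6

6


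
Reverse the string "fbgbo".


Input: fbgbo
Reading characters right to left:
  Position 4: 'o'
  Position 3: 'b'
  Position 2: 'g'
  Position 1: 'b'
  Position 0: 'f'
Reversed: obgbf

obgbf


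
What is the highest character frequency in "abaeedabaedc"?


Input: abaeedabaedc
Character counts:
  'a': 4
  'b': 2
  'c': 1
  'd': 2
  'e': 3
Maximum frequency: 4

4


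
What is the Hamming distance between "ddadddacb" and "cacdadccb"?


Comparing "ddadddacb" and "cacdadccb" position by position:
  Position 0: 'd' vs 'c' => differ
  Position 1: 'd' vs 'a' => differ
  Position 2: 'a' vs 'c' => differ
  Position 3: 'd' vs 'd' => same
  Position 4: 'd' vs 'a' => differ
  Position 5: 'd' vs 'd' => same
  Position 6: 'a' vs 'c' => differ
  Position 7: 'c' vs 'c' => same
  Position 8: 'b' vs 'b' => same
Total differences (Hamming distance): 5

5


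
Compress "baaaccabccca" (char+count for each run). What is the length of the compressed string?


Input: baaaccabccca
Runs:
  'b' x 1 => "b1"
  'a' x 3 => "a3"
  'c' x 2 => "c2"
  'a' x 1 => "a1"
  'b' x 1 => "b1"
  'c' x 3 => "c3"
  'a' x 1 => "a1"
Compressed: "b1a3c2a1b1c3a1"
Compressed length: 14

14


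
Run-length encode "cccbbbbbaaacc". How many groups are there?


Input: cccbbbbbaaacc
Scanning for consecutive runs:
  Group 1: 'c' x 3 (positions 0-2)
  Group 2: 'b' x 5 (positions 3-7)
  Group 3: 'a' x 3 (positions 8-10)
  Group 4: 'c' x 2 (positions 11-12)
Total groups: 4

4


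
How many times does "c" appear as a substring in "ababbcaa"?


Searching for "c" in "ababbcaa"
Scanning each position:
  Position 0: "a" => no
  Position 1: "b" => no
  Position 2: "a" => no
  Position 3: "b" => no
  Position 4: "b" => no
  Position 5: "c" => MATCH
  Position 6: "a" => no
  Position 7: "a" => no
Total occurrences: 1

1


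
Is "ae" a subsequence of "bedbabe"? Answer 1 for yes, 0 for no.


Check if "ae" is a subsequence of "bedbabe"
Greedy scan:
  Position 0 ('b'): no match needed
  Position 1 ('e'): no match needed
  Position 2 ('d'): no match needed
  Position 3 ('b'): no match needed
  Position 4 ('a'): matches sub[0] = 'a'
  Position 5 ('b'): no match needed
  Position 6 ('e'): matches sub[1] = 'e'
All 2 characters matched => is a subsequence

1


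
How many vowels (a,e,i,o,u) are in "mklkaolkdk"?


Input: mklkaolkdk
Checking each character:
  'm' at position 0: consonant
  'k' at position 1: consonant
  'l' at position 2: consonant
  'k' at position 3: consonant
  'a' at position 4: vowel (running total: 1)
  'o' at position 5: vowel (running total: 2)
  'l' at position 6: consonant
  'k' at position 7: consonant
  'd' at position 8: consonant
  'k' at position 9: consonant
Total vowels: 2

2


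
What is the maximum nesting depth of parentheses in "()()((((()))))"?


Input: "()()((((()))))"
Tracking depth:
  Position 0 '(': depth becomes 1
  Position 1 ')': depth becomes 0
  Position 2 '(': depth becomes 1
  Position 3 ')': depth becomes 0
  Position 4 '(': depth becomes 1
  Position 5 '(': depth becomes 2
  Position 6 '(': depth becomes 3
  Position 7 '(': depth becomes 4
  Position 8 '(': depth becomes 5
  Position 9 ')': depth becomes 4
  Position 10 ')': depth becomes 3
  Position 11 ')': depth becomes 2
  Position 12 ')': depth becomes 1
  Position 13 ')': depth becomes 0
Maximum depth reached: 5

5


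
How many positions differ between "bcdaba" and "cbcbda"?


Comparing "bcdaba" and "cbcbda" position by position:
  Position 0: 'b' vs 'c' => DIFFER
  Position 1: 'c' vs 'b' => DIFFER
  Position 2: 'd' vs 'c' => DIFFER
  Position 3: 'a' vs 'b' => DIFFER
  Position 4: 'b' vs 'd' => DIFFER
  Position 5: 'a' vs 'a' => same
Positions that differ: 5

5


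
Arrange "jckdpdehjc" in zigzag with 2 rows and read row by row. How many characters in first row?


Zigzag "jckdpdehjc" into 2 rows:
Placing characters:
  'j' => row 0
  'c' => row 1
  'k' => row 0
  'd' => row 1
  'p' => row 0
  'd' => row 1
  'e' => row 0
  'h' => row 1
  'j' => row 0
  'c' => row 1
Rows:
  Row 0: "jkpej"
  Row 1: "cddhc"
First row length: 5

5


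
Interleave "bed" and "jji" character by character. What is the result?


Interleaving "bed" and "jji":
  Position 0: 'b' from first, 'j' from second => "bj"
  Position 1: 'e' from first, 'j' from second => "ej"
  Position 2: 'd' from first, 'i' from second => "di"
Result: bjejdi

bjejdi


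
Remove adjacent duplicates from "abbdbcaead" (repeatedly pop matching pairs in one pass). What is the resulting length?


Input: abbdbcaead
Stack-based adjacent duplicate removal:
  Read 'a': push. Stack: a
  Read 'b': push. Stack: ab
  Read 'b': matches stack top 'b' => pop. Stack: a
  Read 'd': push. Stack: ad
  Read 'b': push. Stack: adb
  Read 'c': push. Stack: adbc
  Read 'a': push. Stack: adbca
  Read 'e': push. Stack: adbcae
  Read 'a': push. Stack: adbcaea
  Read 'd': push. Stack: adbcaead
Final stack: "adbcaead" (length 8)

8


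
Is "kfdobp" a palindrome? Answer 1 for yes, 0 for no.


Input: kfdobp
Reversed: pbodfk
  Compare pos 0 ('k') with pos 5 ('p'): MISMATCH
  Compare pos 1 ('f') with pos 4 ('b'): MISMATCH
  Compare pos 2 ('d') with pos 3 ('o'): MISMATCH
Result: not a palindrome

0


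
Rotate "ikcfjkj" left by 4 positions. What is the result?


Input: "ikcfjkj", rotate left by 4
First 4 characters: "ikcf"
Remaining characters: "jkj"
Concatenate remaining + first: "jkj" + "ikcf" = "jkjikcf"

jkjikcf


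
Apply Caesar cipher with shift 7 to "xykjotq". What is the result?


Caesar cipher: shift "xykjotq" by 7
  'x' (pos 23) + 7 = pos 4 = 'e'
  'y' (pos 24) + 7 = pos 5 = 'f'
  'k' (pos 10) + 7 = pos 17 = 'r'
  'j' (pos 9) + 7 = pos 16 = 'q'
  'o' (pos 14) + 7 = pos 21 = 'v'
  't' (pos 19) + 7 = pos 0 = 'a'
  'q' (pos 16) + 7 = pos 23 = 'x'
Result: efrqvax

efrqvax


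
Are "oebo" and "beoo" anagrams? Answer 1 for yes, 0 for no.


Strings: "oebo", "beoo"
Sorted first:  beoo
Sorted second: beoo
Sorted forms match => anagrams

1


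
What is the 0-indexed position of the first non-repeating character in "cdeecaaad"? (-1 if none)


Input: cdeecaaad
Character frequencies:
  'a': 3
  'c': 2
  'd': 2
  'e': 2
Scanning left to right for freq == 1:
  Position 0 ('c'): freq=2, skip
  Position 1 ('d'): freq=2, skip
  Position 2 ('e'): freq=2, skip
  Position 3 ('e'): freq=2, skip
  Position 4 ('c'): freq=2, skip
  Position 5 ('a'): freq=3, skip
  Position 6 ('a'): freq=3, skip
  Position 7 ('a'): freq=3, skip
  Position 8 ('d'): freq=2, skip
  No unique character found => answer = -1

-1


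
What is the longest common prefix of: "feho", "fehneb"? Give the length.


Words: feho, fehneb
  Position 0: all 'f' => match
  Position 1: all 'e' => match
  Position 2: all 'h' => match
  Position 3: ('o', 'n') => mismatch, stop
LCP = "feh" (length 3)

3


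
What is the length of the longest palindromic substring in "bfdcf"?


Input: "bfdcf"
Checking substrings for palindromes:
  No multi-char palindromic substrings found
Longest palindromic substring: "b" with length 1

1


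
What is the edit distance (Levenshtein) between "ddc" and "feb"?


Computing edit distance: "ddc" -> "feb"
DP table:
           f    e    b
      0    1    2    3
  d   1    1    2    3
  d   2    2    2    3
  c   3    3    3    3
Edit distance = dp[3][3] = 3

3


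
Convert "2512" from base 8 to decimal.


Input: "2512" in base 8
Positional expansion:
  Digit '2' (value 2) x 8^3 = 1024
  Digit '5' (value 5) x 8^2 = 320
  Digit '1' (value 1) x 8^1 = 8
  Digit '2' (value 2) x 8^0 = 2
Sum = 1354

1354


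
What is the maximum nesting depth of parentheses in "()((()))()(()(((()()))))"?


Input: "()((()))()(()(((()()))))"
Tracking depth:
  Position 0 '(': depth becomes 1
  Position 1 ')': depth becomes 0
  Position 2 '(': depth becomes 1
  Position 3 '(': depth becomes 2
  Position 4 '(': depth becomes 3
  Position 5 ')': depth becomes 2
  Position 6 ')': depth becomes 1
  Position 7 ')': depth becomes 0
  Position 8 '(': depth becomes 1
  Position 9 ')': depth becomes 0
  Position 10 '(': depth becomes 1
  Position 11 '(': depth becomes 2
  Position 12 ')': depth becomes 1
  Position 13 '(': depth becomes 2
  Position 14 '(': depth becomes 3
  Position 15 '(': depth becomes 4
  Position 16 '(': depth becomes 5
  Position 17 ')': depth becomes 4
  Position 18 '(': depth becomes 5
  Position 19 ')': depth becomes 4
  Position 20 ')': depth becomes 3
  Position 21 ')': depth becomes 2
  Position 22 ')': depth becomes 1
  Position 23 ')': depth becomes 0
Maximum depth reached: 5

5


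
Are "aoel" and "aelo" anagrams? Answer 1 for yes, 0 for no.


Strings: "aoel", "aelo"
Sorted first:  aelo
Sorted second: aelo
Sorted forms match => anagrams

1


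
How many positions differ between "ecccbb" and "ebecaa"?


Comparing "ecccbb" and "ebecaa" position by position:
  Position 0: 'e' vs 'e' => same
  Position 1: 'c' vs 'b' => DIFFER
  Position 2: 'c' vs 'e' => DIFFER
  Position 3: 'c' vs 'c' => same
  Position 4: 'b' vs 'a' => DIFFER
  Position 5: 'b' vs 'a' => DIFFER
Positions that differ: 4

4


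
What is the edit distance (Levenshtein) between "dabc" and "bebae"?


Computing edit distance: "dabc" -> "bebae"
DP table:
           b    e    b    a    e
      0    1    2    3    4    5
  d   1    1    2    3    4    5
  a   2    2    2    3    3    4
  b   3    2    3    2    3    4
  c   4    3    3    3    3    4
Edit distance = dp[4][5] = 4

4


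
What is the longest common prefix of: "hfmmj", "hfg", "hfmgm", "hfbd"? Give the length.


Words: hfmmj, hfg, hfmgm, hfbd
  Position 0: all 'h' => match
  Position 1: all 'f' => match
  Position 2: ('m', 'g', 'm', 'b') => mismatch, stop
LCP = "hf" (length 2)

2


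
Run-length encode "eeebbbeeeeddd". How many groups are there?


Input: eeebbbeeeeddd
Scanning for consecutive runs:
  Group 1: 'e' x 3 (positions 0-2)
  Group 2: 'b' x 3 (positions 3-5)
  Group 3: 'e' x 4 (positions 6-9)
  Group 4: 'd' x 3 (positions 10-12)
Total groups: 4

4


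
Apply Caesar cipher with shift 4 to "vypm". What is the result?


Caesar cipher: shift "vypm" by 4
  'v' (pos 21) + 4 = pos 25 = 'z'
  'y' (pos 24) + 4 = pos 2 = 'c'
  'p' (pos 15) + 4 = pos 19 = 't'
  'm' (pos 12) + 4 = pos 16 = 'q'
Result: zctq

zctq


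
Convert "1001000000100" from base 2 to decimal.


Input: "1001000000100" in base 2
Positional expansion:
  Digit '1' (value 1) x 2^12 = 4096
  Digit '0' (value 0) x 2^11 = 0
  Digit '0' (value 0) x 2^10 = 0
  Digit '1' (value 1) x 2^9 = 512
  Digit '0' (value 0) x 2^8 = 0
  Digit '0' (value 0) x 2^7 = 0
  Digit '0' (value 0) x 2^6 = 0
  Digit '0' (value 0) x 2^5 = 0
  Digit '0' (value 0) x 2^4 = 0
  Digit '0' (value 0) x 2^3 = 0
  Digit '1' (value 1) x 2^2 = 4
  Digit '0' (value 0) x 2^1 = 0
  Digit '0' (value 0) x 2^0 = 0
Sum = 4612

4612


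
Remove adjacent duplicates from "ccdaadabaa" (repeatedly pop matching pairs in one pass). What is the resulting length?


Input: ccdaadabaa
Stack-based adjacent duplicate removal:
  Read 'c': push. Stack: c
  Read 'c': matches stack top 'c' => pop. Stack: (empty)
  Read 'd': push. Stack: d
  Read 'a': push. Stack: da
  Read 'a': matches stack top 'a' => pop. Stack: d
  Read 'd': matches stack top 'd' => pop. Stack: (empty)
  Read 'a': push. Stack: a
  Read 'b': push. Stack: ab
  Read 'a': push. Stack: aba
  Read 'a': matches stack top 'a' => pop. Stack: ab
Final stack: "ab" (length 2)

2


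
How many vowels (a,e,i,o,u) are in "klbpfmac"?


Input: klbpfmac
Checking each character:
  'k' at position 0: consonant
  'l' at position 1: consonant
  'b' at position 2: consonant
  'p' at position 3: consonant
  'f' at position 4: consonant
  'm' at position 5: consonant
  'a' at position 6: vowel (running total: 1)
  'c' at position 7: consonant
Total vowels: 1

1


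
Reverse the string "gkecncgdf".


Input: gkecncgdf
Reading characters right to left:
  Position 8: 'f'
  Position 7: 'd'
  Position 6: 'g'
  Position 5: 'c'
  Position 4: 'n'
  Position 3: 'c'
  Position 2: 'e'
  Position 1: 'k'
  Position 0: 'g'
Reversed: fdgcncekg

fdgcncekg


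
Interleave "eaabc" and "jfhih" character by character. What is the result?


Interleaving "eaabc" and "jfhih":
  Position 0: 'e' from first, 'j' from second => "ej"
  Position 1: 'a' from first, 'f' from second => "af"
  Position 2: 'a' from first, 'h' from second => "ah"
  Position 3: 'b' from first, 'i' from second => "bi"
  Position 4: 'c' from first, 'h' from second => "ch"
Result: ejafahbich

ejafahbich


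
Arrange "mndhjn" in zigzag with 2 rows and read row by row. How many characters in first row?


Zigzag "mndhjn" into 2 rows:
Placing characters:
  'm' => row 0
  'n' => row 1
  'd' => row 0
  'h' => row 1
  'j' => row 0
  'n' => row 1
Rows:
  Row 0: "mdj"
  Row 1: "nhn"
First row length: 3

3


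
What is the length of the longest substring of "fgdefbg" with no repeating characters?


Input: "fgdefbg"
Sliding window (track last position of each char):
  Position 0 ('f'): window [0,0] length 1 -- new best
  Position 1 ('g'): window [0,1] length 2 -- new best
  Position 2 ('d'): window [0,2] length 3 -- new best
  Position 3 ('e'): window [0,3] length 4 -- new best
  Position 4 ('f'): repeat (last at 0), move window start to 1
  Position 4 ('f'): window [1,4] length 4
  Position 5 ('b'): window [1,5] length 5 -- new best
  Position 6 ('g'): repeat (last at 1), move window start to 2
  Position 6 ('g'): window [2,6] length 5
Longest substring with no repeats: "gdefb" with length 5

5


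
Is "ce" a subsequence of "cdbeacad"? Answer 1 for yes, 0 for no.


Check if "ce" is a subsequence of "cdbeacad"
Greedy scan:
  Position 0 ('c'): matches sub[0] = 'c'
  Position 1 ('d'): no match needed
  Position 2 ('b'): no match needed
  Position 3 ('e'): matches sub[1] = 'e'
  Position 4 ('a'): no match needed
  Position 5 ('c'): no match needed
  Position 6 ('a'): no match needed
  Position 7 ('d'): no match needed
All 2 characters matched => is a subsequence

1


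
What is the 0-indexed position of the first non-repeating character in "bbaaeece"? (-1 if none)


Input: bbaaeece
Character frequencies:
  'a': 2
  'b': 2
  'c': 1
  'e': 3
Scanning left to right for freq == 1:
  Position 0 ('b'): freq=2, skip
  Position 1 ('b'): freq=2, skip
  Position 2 ('a'): freq=2, skip
  Position 3 ('a'): freq=2, skip
  Position 4 ('e'): freq=3, skip
  Position 5 ('e'): freq=3, skip
  Position 6 ('c'): unique! => answer = 6

6


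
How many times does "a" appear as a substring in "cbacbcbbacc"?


Searching for "a" in "cbacbcbbacc"
Scanning each position:
  Position 0: "c" => no
  Position 1: "b" => no
  Position 2: "a" => MATCH
  Position 3: "c" => no
  Position 4: "b" => no
  Position 5: "c" => no
  Position 6: "b" => no
  Position 7: "b" => no
  Position 8: "a" => MATCH
  Position 9: "c" => no
  Position 10: "c" => no
Total occurrences: 2

2


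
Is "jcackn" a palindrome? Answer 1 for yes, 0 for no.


Input: jcackn
Reversed: nkcacj
  Compare pos 0 ('j') with pos 5 ('n'): MISMATCH
  Compare pos 1 ('c') with pos 4 ('k'): MISMATCH
  Compare pos 2 ('a') with pos 3 ('c'): MISMATCH
Result: not a palindrome

0


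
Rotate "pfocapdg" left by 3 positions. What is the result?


Input: "pfocapdg", rotate left by 3
First 3 characters: "pfo"
Remaining characters: "capdg"
Concatenate remaining + first: "capdg" + "pfo" = "capdgpfo"

capdgpfo


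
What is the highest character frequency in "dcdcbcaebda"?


Input: dcdcbcaebda
Character counts:
  'a': 2
  'b': 2
  'c': 3
  'd': 3
  'e': 1
Maximum frequency: 3

3


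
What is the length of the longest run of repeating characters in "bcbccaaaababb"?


Input: "bcbccaaaababb"
Scanning for longest run:
  Position 1 ('c'): new char, reset run to 1
  Position 2 ('b'): new char, reset run to 1
  Position 3 ('c'): new char, reset run to 1
  Position 4 ('c'): continues run of 'c', length=2
  Position 5 ('a'): new char, reset run to 1
  Position 6 ('a'): continues run of 'a', length=2
  Position 7 ('a'): continues run of 'a', length=3
  Position 8 ('a'): continues run of 'a', length=4
  Position 9 ('b'): new char, reset run to 1
  Position 10 ('a'): new char, reset run to 1
  Position 11 ('b'): new char, reset run to 1
  Position 12 ('b'): continues run of 'b', length=2
Longest run: 'a' with length 4

4


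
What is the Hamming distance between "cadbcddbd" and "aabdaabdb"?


Comparing "cadbcddbd" and "aabdaabdb" position by position:
  Position 0: 'c' vs 'a' => differ
  Position 1: 'a' vs 'a' => same
  Position 2: 'd' vs 'b' => differ
  Position 3: 'b' vs 'd' => differ
  Position 4: 'c' vs 'a' => differ
  Position 5: 'd' vs 'a' => differ
  Position 6: 'd' vs 'b' => differ
  Position 7: 'b' vs 'd' => differ
  Position 8: 'd' vs 'b' => differ
Total differences (Hamming distance): 8

8


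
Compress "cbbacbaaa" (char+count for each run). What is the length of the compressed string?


Input: cbbacbaaa
Runs:
  'c' x 1 => "c1"
  'b' x 2 => "b2"
  'a' x 1 => "a1"
  'c' x 1 => "c1"
  'b' x 1 => "b1"
  'a' x 3 => "a3"
Compressed: "c1b2a1c1b1a3"
Compressed length: 12

12


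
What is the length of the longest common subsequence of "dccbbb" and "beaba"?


LCS of "dccbbb" and "beaba"
DP table:
           b    e    a    b    a
      0    0    0    0    0    0
  d   0    0    0    0    0    0
  c   0    0    0    0    0    0
  c   0    0    0    0    0    0
  b   0    1    1    1    1    1
  b   0    1    1    1    2    2
  b   0    1    1    1    2    2
LCS length = dp[6][5] = 2

2


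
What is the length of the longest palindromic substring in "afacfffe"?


Input: "afacfffe"
Checking substrings for palindromes:
  [0:3] "afa" (len 3) => palindrome
  [4:7] "fff" (len 3) => palindrome
  [4:6] "ff" (len 2) => palindrome
  [5:7] "ff" (len 2) => palindrome
Longest palindromic substring: "afa" with length 3

3


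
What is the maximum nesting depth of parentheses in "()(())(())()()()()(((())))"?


Input: "()(())(())()()()()(((())))"
Tracking depth:
  Position 0 '(': depth becomes 1
  Position 1 ')': depth becomes 0
  Position 2 '(': depth becomes 1
  Position 3 '(': depth becomes 2
  Position 4 ')': depth becomes 1
  Position 5 ')': depth becomes 0
  Position 6 '(': depth becomes 1
  Position 7 '(': depth becomes 2
  Position 8 ')': depth becomes 1
  Position 9 ')': depth becomes 0
  Position 10 '(': depth becomes 1
  Position 11 ')': depth becomes 0
  Position 12 '(': depth becomes 1
  Position 13 ')': depth becomes 0
  Position 14 '(': depth becomes 1
  Position 15 ')': depth becomes 0
  Position 16 '(': depth becomes 1
  Position 17 ')': depth becomes 0
  Position 18 '(': depth becomes 1
  Position 19 '(': depth becomes 2
  Position 20 '(': depth becomes 3
  Position 21 '(': depth becomes 4
  Position 22 ')': depth becomes 3
  Position 23 ')': depth becomes 2
  Position 24 ')': depth becomes 1
  Position 25 ')': depth becomes 0
Maximum depth reached: 4

4


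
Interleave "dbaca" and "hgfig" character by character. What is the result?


Interleaving "dbaca" and "hgfig":
  Position 0: 'd' from first, 'h' from second => "dh"
  Position 1: 'b' from first, 'g' from second => "bg"
  Position 2: 'a' from first, 'f' from second => "af"
  Position 3: 'c' from first, 'i' from second => "ci"
  Position 4: 'a' from first, 'g' from second => "ag"
Result: dhbgafciag

dhbgafciag


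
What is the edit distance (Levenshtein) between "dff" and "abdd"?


Computing edit distance: "dff" -> "abdd"
DP table:
           a    b    d    d
      0    1    2    3    4
  d   1    1    2    2    3
  f   2    2    2    3    3
  f   3    3    3    3    4
Edit distance = dp[3][4] = 4

4


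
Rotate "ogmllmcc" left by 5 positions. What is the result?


Input: "ogmllmcc", rotate left by 5
First 5 characters: "ogmll"
Remaining characters: "mcc"
Concatenate remaining + first: "mcc" + "ogmll" = "mccogmll"

mccogmll


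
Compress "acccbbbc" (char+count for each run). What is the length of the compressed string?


Input: acccbbbc
Runs:
  'a' x 1 => "a1"
  'c' x 3 => "c3"
  'b' x 3 => "b3"
  'c' x 1 => "c1"
Compressed: "a1c3b3c1"
Compressed length: 8

8


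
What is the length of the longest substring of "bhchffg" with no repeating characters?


Input: "bhchffg"
Sliding window (track last position of each char):
  Position 0 ('b'): window [0,0] length 1 -- new best
  Position 1 ('h'): window [0,1] length 2 -- new best
  Position 2 ('c'): window [0,2] length 3 -- new best
  Position 3 ('h'): repeat (last at 1), move window start to 2
  Position 3 ('h'): window [2,3] length 2
  Position 4 ('f'): window [2,4] length 3
  Position 5 ('f'): repeat (last at 4), move window start to 5
  Position 5 ('f'): window [5,5] length 1
  Position 6 ('g'): window [5,6] length 2
Longest substring with no repeats: "bhc" with length 3

3
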